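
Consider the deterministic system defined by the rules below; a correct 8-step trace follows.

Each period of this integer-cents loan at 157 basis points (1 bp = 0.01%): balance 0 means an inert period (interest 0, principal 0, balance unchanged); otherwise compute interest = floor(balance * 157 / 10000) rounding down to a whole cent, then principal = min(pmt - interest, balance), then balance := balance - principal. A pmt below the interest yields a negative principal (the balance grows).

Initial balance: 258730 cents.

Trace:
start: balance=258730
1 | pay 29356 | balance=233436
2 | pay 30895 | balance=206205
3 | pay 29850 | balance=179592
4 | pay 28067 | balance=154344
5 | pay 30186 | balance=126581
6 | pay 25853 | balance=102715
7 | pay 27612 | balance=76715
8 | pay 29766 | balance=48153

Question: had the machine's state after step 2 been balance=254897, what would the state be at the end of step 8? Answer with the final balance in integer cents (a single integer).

101615

state after step 2 := balance=254897
3 | pay 29850 | balance=229048
4 | pay 28067 | balance=204577
5 | pay 30186 | balance=177602
6 | pay 25853 | balance=154537
7 | pay 27612 | balance=129351
8 | pay 29766 | balance=101615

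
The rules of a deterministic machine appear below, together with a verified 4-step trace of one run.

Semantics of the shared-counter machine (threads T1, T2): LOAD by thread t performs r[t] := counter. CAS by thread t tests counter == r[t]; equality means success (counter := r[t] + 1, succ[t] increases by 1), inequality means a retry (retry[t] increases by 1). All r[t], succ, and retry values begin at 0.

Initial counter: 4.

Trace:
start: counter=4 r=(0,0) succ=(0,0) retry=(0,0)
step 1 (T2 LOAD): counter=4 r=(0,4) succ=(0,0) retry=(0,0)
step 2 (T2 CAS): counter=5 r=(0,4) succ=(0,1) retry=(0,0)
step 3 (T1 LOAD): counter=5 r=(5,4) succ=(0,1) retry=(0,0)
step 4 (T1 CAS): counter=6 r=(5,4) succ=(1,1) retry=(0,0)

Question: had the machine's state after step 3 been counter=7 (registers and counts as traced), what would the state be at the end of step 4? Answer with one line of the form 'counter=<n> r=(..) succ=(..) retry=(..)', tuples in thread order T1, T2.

state after step 3 := counter=7 r=(5,4) succ=(0,1) retry=(0,0)
step 4 (T1 CAS): counter=7 r=(5,4) succ=(0,1) retry=(1,0)

counter=7 r=(5,4) succ=(0,1) retry=(1,0)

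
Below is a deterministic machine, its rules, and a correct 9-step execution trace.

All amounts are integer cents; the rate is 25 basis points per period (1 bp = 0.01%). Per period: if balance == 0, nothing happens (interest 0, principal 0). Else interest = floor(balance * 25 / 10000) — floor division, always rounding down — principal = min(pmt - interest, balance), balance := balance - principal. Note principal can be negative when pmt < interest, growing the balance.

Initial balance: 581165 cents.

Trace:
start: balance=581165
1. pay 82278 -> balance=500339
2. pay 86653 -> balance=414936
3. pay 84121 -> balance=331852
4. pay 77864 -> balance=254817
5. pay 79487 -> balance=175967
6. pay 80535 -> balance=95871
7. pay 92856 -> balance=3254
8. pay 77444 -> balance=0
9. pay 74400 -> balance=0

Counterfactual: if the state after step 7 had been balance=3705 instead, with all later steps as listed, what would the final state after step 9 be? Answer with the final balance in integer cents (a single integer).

state after step 7 := balance=3705
8. pay 77444 -> balance=0
9. pay 74400 -> balance=0

0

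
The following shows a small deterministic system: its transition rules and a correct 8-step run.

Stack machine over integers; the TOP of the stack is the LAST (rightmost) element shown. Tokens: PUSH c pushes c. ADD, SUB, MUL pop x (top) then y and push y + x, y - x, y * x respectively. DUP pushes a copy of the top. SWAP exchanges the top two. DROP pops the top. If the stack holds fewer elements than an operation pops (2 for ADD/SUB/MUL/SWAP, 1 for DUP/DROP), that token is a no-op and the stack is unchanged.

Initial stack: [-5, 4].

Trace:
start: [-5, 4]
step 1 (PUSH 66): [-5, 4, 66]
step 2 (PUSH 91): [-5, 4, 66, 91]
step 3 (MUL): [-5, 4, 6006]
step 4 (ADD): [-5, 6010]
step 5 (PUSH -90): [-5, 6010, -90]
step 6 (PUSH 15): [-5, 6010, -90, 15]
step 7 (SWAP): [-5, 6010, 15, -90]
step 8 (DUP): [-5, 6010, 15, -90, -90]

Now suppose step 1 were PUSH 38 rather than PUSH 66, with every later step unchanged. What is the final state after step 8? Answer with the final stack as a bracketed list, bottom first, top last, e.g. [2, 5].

[-5, 3462, 15, -90, -90]

(re-executing from step 1 with the substitution; state before step 1: [-5, 4])
step 1 (PUSH 38): [-5, 4, 38]
step 2 (PUSH 91): [-5, 4, 38, 91]
step 3 (MUL): [-5, 4, 3458]
step 4 (ADD): [-5, 3462]
step 5 (PUSH -90): [-5, 3462, -90]
step 6 (PUSH 15): [-5, 3462, -90, 15]
step 7 (SWAP): [-5, 3462, 15, -90]
step 8 (DUP): [-5, 3462, 15, -90, -90]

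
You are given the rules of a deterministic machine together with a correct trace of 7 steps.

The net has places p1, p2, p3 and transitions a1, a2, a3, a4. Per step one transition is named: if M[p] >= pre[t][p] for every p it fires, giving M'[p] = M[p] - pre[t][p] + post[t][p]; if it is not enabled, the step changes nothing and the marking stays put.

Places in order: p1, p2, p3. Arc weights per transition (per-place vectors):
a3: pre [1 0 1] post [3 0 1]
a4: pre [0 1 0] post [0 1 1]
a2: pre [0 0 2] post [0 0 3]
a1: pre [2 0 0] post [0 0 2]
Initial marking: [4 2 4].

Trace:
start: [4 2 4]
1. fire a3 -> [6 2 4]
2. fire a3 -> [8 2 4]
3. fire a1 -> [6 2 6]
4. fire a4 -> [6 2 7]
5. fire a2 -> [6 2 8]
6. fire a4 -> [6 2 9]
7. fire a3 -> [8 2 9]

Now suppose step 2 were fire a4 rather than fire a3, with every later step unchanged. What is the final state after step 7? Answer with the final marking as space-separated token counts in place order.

(re-executing from step 2 with the substitution; state before step 2: [6 2 4])
2. fire a4 -> [6 2 5]
3. fire a1 -> [4 2 7]
4. fire a4 -> [4 2 8]
5. fire a2 -> [4 2 9]
6. fire a4 -> [4 2 10]
7. fire a3 -> [6 2 10]

6 2 10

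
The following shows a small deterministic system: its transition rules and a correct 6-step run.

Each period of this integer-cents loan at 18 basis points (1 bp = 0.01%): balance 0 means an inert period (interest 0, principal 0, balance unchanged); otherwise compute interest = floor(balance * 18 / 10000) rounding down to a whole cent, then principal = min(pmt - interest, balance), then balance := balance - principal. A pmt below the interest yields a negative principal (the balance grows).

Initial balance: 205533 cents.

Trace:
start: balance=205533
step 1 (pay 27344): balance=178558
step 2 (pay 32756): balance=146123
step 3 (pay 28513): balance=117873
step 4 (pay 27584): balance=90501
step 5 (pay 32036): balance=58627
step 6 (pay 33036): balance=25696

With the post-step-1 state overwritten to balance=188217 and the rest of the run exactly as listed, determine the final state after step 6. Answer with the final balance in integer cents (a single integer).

state after step 1 := balance=188217
step 2 (pay 32756): balance=155799
step 3 (pay 28513): balance=127566
step 4 (pay 27584): balance=100211
step 5 (pay 32036): balance=68355
step 6 (pay 33036): balance=35442

35442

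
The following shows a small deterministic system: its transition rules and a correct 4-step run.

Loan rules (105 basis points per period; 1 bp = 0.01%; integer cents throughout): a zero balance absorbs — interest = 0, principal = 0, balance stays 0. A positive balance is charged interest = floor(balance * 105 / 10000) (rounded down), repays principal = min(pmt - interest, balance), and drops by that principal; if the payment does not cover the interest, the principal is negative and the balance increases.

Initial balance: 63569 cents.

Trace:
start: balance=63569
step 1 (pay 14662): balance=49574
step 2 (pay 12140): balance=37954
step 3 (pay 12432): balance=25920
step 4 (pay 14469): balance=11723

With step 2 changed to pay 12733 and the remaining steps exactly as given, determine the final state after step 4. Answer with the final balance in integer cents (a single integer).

(re-executing from step 2 with the substitution; state before step 2: balance=49574)
step 2 (pay 12733): balance=37361
step 3 (pay 12432): balance=25321
step 4 (pay 14469): balance=11117

11117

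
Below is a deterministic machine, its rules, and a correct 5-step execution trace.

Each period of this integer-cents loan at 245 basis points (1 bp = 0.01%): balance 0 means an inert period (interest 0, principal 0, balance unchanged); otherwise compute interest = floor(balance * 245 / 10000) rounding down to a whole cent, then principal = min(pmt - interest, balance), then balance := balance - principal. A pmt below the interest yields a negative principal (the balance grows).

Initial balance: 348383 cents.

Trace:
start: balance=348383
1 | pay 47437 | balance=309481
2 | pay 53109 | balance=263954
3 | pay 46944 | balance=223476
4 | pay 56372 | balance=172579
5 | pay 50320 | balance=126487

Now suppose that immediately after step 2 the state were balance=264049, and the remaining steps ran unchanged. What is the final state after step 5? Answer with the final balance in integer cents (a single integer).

state after step 2 := balance=264049
3 | pay 46944 | balance=223574
4 | pay 56372 | balance=172679
5 | pay 50320 | balance=126589

126589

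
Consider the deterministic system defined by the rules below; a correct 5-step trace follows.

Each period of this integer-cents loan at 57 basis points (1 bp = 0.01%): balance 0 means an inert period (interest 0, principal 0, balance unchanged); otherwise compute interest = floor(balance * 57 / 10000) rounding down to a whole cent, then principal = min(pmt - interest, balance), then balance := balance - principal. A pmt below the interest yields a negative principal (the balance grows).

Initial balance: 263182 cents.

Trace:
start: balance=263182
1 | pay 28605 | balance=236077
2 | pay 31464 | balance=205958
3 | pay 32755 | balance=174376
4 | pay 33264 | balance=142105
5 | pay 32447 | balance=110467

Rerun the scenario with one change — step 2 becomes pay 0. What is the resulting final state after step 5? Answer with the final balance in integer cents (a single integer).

(re-executing from step 2 with the substitution; state before step 2: balance=236077)
2 | pay 0 | balance=237422
3 | pay 32755 | balance=206020
4 | pay 33264 | balance=173930
5 | pay 32447 | balance=142474

142474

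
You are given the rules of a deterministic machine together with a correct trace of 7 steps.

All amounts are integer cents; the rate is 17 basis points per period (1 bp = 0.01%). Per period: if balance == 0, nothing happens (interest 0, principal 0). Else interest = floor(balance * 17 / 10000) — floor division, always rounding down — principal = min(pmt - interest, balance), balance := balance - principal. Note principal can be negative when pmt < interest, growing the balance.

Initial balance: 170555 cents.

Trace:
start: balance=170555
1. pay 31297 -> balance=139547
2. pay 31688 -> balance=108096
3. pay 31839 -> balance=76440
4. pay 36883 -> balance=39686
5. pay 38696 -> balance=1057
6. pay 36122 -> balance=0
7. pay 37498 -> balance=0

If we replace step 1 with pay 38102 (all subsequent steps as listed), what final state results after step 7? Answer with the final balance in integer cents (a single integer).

0

(re-executing from step 1 with the substitution; state before step 1: balance=170555)
1. pay 38102 -> balance=132742
2. pay 31688 -> balance=101279
3. pay 31839 -> balance=69612
4. pay 36883 -> balance=32847
5. pay 38696 -> balance=0
6. pay 36122 -> balance=0
7. pay 37498 -> balance=0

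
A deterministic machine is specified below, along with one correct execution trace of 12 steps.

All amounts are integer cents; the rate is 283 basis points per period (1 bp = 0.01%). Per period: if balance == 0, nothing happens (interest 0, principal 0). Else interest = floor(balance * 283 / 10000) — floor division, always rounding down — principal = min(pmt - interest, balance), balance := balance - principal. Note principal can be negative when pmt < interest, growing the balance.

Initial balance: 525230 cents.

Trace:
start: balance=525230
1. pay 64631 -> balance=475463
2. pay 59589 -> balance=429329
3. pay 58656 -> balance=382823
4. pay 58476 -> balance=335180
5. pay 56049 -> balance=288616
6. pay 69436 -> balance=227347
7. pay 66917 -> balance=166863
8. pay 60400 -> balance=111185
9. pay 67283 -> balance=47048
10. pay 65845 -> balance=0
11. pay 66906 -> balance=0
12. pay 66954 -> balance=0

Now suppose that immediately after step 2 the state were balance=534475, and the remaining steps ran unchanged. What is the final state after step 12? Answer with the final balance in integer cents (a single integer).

0

state after step 2 := balance=534475
3. pay 58656 -> balance=490944
4. pay 58476 -> balance=446361
5. pay 56049 -> balance=402944
6. pay 69436 -> balance=344911
7. pay 66917 -> balance=287754
8. pay 60400 -> balance=235497
9. pay 67283 -> balance=174878
10. pay 65845 -> balance=113982
11. pay 66906 -> balance=50301
12. pay 66954 -> balance=0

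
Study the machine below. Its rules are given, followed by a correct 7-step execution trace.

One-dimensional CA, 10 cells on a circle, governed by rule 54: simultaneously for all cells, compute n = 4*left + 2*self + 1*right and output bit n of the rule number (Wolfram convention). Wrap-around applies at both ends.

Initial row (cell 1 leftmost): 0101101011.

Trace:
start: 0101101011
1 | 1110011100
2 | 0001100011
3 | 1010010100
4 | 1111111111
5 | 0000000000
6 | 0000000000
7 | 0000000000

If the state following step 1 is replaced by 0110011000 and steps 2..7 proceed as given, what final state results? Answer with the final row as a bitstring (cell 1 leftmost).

1000000100

state after step 1 := 0110011000
2 | 1001100100
3 | 1110011111
4 | 0001100000
5 | 0010010000
6 | 0111111000
7 | 1000000100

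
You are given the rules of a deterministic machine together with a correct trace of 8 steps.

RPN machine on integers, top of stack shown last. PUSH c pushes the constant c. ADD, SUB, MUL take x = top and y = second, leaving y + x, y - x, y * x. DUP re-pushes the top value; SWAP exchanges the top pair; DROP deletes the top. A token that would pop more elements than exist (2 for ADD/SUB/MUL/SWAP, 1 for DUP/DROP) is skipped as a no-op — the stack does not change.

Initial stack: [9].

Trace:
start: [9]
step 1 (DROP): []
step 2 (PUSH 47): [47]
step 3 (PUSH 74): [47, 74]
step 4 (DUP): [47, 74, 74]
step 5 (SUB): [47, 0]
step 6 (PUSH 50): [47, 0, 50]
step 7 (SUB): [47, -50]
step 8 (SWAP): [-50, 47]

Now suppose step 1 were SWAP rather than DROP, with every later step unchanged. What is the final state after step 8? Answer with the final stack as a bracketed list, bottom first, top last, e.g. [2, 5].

[9, -50, 47]

(re-executing from step 1 with the substitution; state before step 1: [9])
step 1 (SWAP): [9]
step 2 (PUSH 47): [9, 47]
step 3 (PUSH 74): [9, 47, 74]
step 4 (DUP): [9, 47, 74, 74]
step 5 (SUB): [9, 47, 0]
step 6 (PUSH 50): [9, 47, 0, 50]
step 7 (SUB): [9, 47, -50]
step 8 (SWAP): [9, -50, 47]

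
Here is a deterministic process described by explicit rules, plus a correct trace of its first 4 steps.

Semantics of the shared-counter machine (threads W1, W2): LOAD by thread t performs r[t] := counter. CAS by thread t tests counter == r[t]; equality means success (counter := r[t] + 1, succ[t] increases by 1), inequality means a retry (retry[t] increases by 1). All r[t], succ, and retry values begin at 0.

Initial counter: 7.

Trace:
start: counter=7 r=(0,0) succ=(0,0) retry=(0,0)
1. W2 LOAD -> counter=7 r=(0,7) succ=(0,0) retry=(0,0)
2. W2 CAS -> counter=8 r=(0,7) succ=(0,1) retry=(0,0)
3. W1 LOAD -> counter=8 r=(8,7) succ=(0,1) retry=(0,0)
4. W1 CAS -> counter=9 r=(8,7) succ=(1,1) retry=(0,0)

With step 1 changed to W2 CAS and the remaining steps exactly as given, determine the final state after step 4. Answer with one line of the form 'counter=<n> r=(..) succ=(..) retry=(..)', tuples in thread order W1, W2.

counter=8 r=(7,0) succ=(1,0) retry=(0,2)

(re-executing from step 1 with the substitution; state before step 1: counter=7 r=(0,0) succ=(0,0) retry=(0,0))
1. W2 CAS -> counter=7 r=(0,0) succ=(0,0) retry=(0,1)
2. W2 CAS -> counter=7 r=(0,0) succ=(0,0) retry=(0,2)
3. W1 LOAD -> counter=7 r=(7,0) succ=(0,0) retry=(0,2)
4. W1 CAS -> counter=8 r=(7,0) succ=(1,0) retry=(0,2)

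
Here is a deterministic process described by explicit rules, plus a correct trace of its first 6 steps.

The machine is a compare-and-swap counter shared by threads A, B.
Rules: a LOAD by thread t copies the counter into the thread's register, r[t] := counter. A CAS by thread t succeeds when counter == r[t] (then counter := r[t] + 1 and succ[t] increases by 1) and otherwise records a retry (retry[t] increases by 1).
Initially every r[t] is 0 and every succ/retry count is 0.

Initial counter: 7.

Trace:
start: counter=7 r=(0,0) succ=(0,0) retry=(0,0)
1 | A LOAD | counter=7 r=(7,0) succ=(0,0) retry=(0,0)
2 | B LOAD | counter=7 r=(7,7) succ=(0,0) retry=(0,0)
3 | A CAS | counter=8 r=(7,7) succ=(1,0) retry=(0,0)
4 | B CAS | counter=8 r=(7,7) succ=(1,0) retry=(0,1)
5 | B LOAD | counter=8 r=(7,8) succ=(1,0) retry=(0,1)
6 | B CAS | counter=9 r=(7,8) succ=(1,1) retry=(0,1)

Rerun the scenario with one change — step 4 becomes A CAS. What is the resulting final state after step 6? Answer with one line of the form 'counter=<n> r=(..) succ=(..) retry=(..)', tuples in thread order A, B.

(re-executing from step 4 with the substitution; state before step 4: counter=8 r=(7,7) succ=(1,0) retry=(0,0))
4 | A CAS | counter=8 r=(7,7) succ=(1,0) retry=(1,0)
5 | B LOAD | counter=8 r=(7,8) succ=(1,0) retry=(1,0)
6 | B CAS | counter=9 r=(7,8) succ=(1,1) retry=(1,0)

counter=9 r=(7,8) succ=(1,1) retry=(1,0)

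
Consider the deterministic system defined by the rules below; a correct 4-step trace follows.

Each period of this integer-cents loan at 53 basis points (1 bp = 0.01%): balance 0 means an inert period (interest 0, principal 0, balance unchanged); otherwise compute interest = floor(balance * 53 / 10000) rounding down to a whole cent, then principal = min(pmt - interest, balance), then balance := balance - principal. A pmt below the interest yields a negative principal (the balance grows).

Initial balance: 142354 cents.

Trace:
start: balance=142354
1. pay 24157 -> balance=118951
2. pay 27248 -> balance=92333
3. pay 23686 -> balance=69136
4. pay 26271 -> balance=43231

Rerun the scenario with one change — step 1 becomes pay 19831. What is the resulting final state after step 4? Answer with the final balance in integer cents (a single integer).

47626

(re-executing from step 1 with the substitution; state before step 1: balance=142354)
1. pay 19831 -> balance=123277
2. pay 27248 -> balance=96682
3. pay 23686 -> balance=73508
4. pay 26271 -> balance=47626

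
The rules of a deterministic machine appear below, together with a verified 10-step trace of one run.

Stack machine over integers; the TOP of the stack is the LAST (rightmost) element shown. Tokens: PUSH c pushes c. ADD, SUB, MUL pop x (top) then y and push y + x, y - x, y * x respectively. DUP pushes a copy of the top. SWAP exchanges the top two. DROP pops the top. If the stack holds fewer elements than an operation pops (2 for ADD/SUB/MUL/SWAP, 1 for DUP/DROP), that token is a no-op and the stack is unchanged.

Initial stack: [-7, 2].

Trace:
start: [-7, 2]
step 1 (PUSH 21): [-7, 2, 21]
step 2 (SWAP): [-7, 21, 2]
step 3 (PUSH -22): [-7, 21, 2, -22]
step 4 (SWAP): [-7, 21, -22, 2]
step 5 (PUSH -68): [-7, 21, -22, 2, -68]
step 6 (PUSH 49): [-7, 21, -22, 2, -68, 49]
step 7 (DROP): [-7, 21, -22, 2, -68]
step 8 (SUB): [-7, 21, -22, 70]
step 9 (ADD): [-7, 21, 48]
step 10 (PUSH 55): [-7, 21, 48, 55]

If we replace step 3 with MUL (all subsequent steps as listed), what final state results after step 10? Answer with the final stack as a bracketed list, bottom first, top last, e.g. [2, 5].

[103, 55]

(re-executing from step 3 with the substitution; state before step 3: [-7, 21, 2])
step 3 (MUL): [-7, 42]
step 4 (SWAP): [42, -7]
step 5 (PUSH -68): [42, -7, -68]
step 6 (PUSH 49): [42, -7, -68, 49]
step 7 (DROP): [42, -7, -68]
step 8 (SUB): [42, 61]
step 9 (ADD): [103]
step 10 (PUSH 55): [103, 55]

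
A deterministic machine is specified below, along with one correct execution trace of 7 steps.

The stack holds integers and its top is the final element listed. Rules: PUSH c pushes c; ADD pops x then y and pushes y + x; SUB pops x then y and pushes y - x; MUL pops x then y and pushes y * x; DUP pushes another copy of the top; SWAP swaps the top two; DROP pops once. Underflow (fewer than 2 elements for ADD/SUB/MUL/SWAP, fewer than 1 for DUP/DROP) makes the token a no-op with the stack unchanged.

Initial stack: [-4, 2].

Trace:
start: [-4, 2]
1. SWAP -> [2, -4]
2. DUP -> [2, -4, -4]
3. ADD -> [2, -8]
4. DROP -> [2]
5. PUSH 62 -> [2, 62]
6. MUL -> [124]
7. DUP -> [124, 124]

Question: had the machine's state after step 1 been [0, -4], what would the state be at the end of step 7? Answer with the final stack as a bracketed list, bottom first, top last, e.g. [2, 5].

state after step 1 := [0, -4]
2. DUP -> [0, -4, -4]
3. ADD -> [0, -8]
4. DROP -> [0]
5. PUSH 62 -> [0, 62]
6. MUL -> [0]
7. DUP -> [0, 0]

[0, 0]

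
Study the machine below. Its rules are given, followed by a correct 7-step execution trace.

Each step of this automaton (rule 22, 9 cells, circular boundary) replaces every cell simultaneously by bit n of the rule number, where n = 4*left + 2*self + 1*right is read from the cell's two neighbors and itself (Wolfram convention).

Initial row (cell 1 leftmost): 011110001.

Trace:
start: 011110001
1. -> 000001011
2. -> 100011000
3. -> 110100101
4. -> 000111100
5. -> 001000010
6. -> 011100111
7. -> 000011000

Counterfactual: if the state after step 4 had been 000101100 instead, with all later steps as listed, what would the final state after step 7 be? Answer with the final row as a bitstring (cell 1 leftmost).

state after step 4 := 000101100
5. -> 001100010
6. -> 010010111
7. -> 011110000

011110000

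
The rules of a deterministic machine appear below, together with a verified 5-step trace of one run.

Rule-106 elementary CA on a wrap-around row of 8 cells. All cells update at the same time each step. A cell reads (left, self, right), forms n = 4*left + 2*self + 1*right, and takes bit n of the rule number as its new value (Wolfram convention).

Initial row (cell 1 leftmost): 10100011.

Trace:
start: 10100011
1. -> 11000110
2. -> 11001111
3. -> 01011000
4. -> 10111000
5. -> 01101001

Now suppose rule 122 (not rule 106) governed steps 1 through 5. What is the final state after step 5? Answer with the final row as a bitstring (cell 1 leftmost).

(re-executing steps 1..5 under rule 122; state before step 1: 10100011)
1. -> 11010110
2. -> 11101111
3. -> 00111000
4. -> 01101100
5. -> 11111110

11111110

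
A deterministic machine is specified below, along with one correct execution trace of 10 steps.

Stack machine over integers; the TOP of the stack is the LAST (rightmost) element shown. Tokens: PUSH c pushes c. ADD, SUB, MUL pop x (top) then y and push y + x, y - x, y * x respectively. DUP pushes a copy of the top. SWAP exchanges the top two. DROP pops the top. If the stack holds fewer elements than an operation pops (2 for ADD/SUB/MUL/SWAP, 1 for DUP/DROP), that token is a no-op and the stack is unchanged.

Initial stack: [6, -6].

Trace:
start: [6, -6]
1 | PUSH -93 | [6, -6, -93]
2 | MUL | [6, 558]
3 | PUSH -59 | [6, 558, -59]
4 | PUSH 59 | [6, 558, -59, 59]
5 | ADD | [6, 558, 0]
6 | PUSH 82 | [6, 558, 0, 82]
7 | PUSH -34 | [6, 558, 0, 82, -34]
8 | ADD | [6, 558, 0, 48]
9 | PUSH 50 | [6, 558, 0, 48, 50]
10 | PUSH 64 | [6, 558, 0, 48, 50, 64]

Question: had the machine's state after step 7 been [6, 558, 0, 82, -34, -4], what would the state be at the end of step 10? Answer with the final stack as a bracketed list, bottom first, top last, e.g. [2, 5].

[6, 558, 0, 82, -38, 50, 64]

state after step 7 := [6, 558, 0, 82, -34, -4]
8 | ADD | [6, 558, 0, 82, -38]
9 | PUSH 50 | [6, 558, 0, 82, -38, 50]
10 | PUSH 64 | [6, 558, 0, 82, -38, 50, 64]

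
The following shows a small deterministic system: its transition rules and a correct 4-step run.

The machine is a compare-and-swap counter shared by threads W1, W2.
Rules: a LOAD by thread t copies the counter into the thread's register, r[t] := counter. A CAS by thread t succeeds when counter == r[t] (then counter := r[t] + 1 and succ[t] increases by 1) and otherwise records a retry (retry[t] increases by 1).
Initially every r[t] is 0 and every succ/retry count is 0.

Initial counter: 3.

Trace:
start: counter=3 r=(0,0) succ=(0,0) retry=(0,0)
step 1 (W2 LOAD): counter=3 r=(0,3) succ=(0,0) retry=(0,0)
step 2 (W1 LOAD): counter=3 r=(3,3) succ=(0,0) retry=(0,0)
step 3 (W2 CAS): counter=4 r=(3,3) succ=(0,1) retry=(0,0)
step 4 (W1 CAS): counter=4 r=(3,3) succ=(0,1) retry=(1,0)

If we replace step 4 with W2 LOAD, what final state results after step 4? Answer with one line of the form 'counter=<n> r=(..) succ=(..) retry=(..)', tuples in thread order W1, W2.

(re-executing from step 4 with the substitution; state before step 4: counter=4 r=(3,3) succ=(0,1) retry=(0,0))
step 4 (W2 LOAD): counter=4 r=(3,4) succ=(0,1) retry=(0,0)

counter=4 r=(3,4) succ=(0,1) retry=(0,0)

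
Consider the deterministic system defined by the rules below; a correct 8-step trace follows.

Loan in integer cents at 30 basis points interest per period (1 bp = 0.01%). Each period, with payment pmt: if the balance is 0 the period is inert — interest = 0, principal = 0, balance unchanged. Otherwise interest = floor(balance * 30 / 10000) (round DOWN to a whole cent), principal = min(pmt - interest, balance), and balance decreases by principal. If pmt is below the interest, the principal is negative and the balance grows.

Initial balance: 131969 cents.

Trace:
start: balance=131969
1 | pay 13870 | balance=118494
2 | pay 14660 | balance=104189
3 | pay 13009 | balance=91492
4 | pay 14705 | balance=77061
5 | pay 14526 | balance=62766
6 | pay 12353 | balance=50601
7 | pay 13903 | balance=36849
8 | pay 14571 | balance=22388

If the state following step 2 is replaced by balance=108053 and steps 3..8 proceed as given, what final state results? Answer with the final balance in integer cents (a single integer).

26322

state after step 2 := balance=108053
3 | pay 13009 | balance=95368
4 | pay 14705 | balance=80949
5 | pay 14526 | balance=66665
6 | pay 12353 | balance=54511
7 | pay 13903 | balance=40771
8 | pay 14571 | balance=26322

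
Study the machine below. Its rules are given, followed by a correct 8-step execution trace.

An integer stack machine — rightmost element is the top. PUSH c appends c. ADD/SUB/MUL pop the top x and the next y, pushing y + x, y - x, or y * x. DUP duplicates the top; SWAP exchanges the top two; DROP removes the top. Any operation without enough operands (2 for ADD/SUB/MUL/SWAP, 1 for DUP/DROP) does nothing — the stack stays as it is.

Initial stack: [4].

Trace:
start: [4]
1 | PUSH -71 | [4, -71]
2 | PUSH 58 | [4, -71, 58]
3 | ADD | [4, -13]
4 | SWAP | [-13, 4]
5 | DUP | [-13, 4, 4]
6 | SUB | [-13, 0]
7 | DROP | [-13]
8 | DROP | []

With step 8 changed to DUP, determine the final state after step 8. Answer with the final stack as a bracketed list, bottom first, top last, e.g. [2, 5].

(re-executing from step 8 with the substitution; state before step 8: [-13])
8 | DUP | [-13, -13]

[-13, -13]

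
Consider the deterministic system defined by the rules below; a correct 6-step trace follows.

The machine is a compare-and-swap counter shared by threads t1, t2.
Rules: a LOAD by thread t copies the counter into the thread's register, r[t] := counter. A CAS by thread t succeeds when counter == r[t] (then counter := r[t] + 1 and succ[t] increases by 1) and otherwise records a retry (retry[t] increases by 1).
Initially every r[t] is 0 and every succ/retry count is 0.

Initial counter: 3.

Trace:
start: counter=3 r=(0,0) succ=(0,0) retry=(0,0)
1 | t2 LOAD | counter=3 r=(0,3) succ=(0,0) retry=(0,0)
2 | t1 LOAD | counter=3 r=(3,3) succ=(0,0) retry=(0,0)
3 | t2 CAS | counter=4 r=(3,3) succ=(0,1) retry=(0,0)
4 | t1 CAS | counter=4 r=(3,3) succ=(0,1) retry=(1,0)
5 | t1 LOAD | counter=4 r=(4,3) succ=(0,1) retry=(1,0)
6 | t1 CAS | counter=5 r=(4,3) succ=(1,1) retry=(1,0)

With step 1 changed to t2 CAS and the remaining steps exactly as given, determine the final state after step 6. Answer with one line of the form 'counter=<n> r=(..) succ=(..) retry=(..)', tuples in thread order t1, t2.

counter=5 r=(4,0) succ=(2,0) retry=(0,2)

(re-executing from step 1 with the substitution; state before step 1: counter=3 r=(0,0) succ=(0,0) retry=(0,0))
1 | t2 CAS | counter=3 r=(0,0) succ=(0,0) retry=(0,1)
2 | t1 LOAD | counter=3 r=(3,0) succ=(0,0) retry=(0,1)
3 | t2 CAS | counter=3 r=(3,0) succ=(0,0) retry=(0,2)
4 | t1 CAS | counter=4 r=(3,0) succ=(1,0) retry=(0,2)
5 | t1 LOAD | counter=4 r=(4,0) succ=(1,0) retry=(0,2)
6 | t1 CAS | counter=5 r=(4,0) succ=(2,0) retry=(0,2)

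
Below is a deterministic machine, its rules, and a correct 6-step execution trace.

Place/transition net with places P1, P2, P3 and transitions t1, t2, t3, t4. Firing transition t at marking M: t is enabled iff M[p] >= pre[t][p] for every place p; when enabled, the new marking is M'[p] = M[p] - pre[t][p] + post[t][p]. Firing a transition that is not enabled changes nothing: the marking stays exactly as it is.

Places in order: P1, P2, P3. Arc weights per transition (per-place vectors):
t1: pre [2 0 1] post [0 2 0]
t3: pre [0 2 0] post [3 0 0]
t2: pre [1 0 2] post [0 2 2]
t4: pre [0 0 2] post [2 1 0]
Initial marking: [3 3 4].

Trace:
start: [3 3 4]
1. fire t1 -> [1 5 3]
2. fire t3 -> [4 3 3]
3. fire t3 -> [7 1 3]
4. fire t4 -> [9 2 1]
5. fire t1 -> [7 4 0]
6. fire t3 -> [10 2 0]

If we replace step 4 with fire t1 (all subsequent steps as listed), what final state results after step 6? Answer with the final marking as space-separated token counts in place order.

(re-executing from step 4 with the substitution; state before step 4: [7 1 3])
4. fire t1 -> [5 3 2]
5. fire t1 -> [3 5 1]
6. fire t3 -> [6 3 1]

6 3 1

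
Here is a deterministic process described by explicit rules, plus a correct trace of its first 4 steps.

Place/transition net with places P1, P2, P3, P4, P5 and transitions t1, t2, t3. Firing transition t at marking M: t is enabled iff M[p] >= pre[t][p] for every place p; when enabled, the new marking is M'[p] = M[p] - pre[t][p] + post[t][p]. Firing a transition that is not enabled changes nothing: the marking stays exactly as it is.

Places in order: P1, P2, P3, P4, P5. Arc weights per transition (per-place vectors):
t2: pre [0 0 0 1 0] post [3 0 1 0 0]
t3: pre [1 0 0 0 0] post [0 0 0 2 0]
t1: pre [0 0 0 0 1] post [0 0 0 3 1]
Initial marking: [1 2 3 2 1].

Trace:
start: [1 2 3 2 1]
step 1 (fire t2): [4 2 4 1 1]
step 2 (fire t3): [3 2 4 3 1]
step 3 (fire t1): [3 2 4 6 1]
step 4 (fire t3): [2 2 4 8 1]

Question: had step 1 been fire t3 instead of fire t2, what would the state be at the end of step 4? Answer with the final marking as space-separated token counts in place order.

(re-executing from step 1 with the substitution; state before step 1: [1 2 3 2 1])
step 1 (fire t3): [0 2 3 4 1]
step 2 (fire t3): [0 2 3 4 1]
step 3 (fire t1): [0 2 3 7 1]
step 4 (fire t3): [0 2 3 7 1]

0 2 3 7 1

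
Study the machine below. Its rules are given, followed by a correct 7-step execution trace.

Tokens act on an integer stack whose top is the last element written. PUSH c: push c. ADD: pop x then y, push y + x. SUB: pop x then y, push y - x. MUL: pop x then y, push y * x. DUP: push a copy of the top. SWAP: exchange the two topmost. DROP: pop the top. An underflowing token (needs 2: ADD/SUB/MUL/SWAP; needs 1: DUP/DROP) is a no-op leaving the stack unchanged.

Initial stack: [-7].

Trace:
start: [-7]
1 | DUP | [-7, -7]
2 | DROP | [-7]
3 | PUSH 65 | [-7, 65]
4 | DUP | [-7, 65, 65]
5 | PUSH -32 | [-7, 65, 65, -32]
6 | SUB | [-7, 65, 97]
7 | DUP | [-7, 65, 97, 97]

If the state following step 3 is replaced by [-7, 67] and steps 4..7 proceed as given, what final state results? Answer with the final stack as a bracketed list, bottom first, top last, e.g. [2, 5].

state after step 3 := [-7, 67]
4 | DUP | [-7, 67, 67]
5 | PUSH -32 | [-7, 67, 67, -32]
6 | SUB | [-7, 67, 99]
7 | DUP | [-7, 67, 99, 99]

[-7, 67, 99, 99]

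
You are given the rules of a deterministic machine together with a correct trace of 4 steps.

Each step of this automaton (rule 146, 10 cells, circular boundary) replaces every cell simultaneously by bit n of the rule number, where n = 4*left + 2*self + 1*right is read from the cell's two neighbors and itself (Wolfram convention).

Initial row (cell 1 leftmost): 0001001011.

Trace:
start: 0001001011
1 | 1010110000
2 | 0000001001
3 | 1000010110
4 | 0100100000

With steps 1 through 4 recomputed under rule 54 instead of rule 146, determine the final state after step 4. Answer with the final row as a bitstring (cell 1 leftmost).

0111001110

(re-executing steps 1..4 under rule 54; state before step 1: 0001001011)
1 | 1011111100
2 | 1100000011
3 | 0010000100
4 | 0111001110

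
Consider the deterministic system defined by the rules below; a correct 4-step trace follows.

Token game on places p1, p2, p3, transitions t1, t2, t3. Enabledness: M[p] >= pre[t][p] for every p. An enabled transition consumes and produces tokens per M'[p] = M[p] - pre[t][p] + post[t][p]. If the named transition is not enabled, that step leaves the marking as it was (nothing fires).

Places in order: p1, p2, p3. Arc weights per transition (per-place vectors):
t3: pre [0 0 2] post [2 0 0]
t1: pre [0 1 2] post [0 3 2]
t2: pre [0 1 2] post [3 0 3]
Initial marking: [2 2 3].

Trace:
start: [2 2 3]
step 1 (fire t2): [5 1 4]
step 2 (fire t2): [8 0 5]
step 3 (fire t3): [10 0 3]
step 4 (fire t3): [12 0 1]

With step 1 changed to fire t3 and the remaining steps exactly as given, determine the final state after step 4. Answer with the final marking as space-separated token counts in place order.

4 2 1

(re-executing from step 1 with the substitution; state before step 1: [2 2 3])
step 1 (fire t3): [4 2 1]
step 2 (fire t2): [4 2 1]
step 3 (fire t3): [4 2 1]
step 4 (fire t3): [4 2 1]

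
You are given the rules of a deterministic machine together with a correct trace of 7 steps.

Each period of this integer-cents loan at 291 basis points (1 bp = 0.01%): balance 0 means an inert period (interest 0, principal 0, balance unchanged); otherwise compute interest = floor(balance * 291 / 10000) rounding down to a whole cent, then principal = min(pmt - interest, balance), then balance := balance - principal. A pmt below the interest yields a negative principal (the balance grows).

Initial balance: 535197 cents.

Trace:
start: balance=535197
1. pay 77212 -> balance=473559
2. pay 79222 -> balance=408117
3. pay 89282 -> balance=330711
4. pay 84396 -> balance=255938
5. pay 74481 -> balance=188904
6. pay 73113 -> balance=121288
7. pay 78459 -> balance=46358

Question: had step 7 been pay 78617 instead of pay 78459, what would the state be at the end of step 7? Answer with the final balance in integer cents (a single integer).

46200

(re-executing from step 7 with the substitution; state before step 7: balance=121288)
7. pay 78617 -> balance=46200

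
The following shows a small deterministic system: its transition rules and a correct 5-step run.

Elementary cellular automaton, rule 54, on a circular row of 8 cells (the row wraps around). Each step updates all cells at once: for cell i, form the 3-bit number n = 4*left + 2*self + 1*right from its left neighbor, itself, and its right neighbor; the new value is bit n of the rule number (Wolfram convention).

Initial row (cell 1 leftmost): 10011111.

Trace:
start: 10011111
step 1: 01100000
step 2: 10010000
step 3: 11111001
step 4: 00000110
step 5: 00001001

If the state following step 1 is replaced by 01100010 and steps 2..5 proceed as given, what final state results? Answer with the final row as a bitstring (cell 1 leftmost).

11001111

state after step 1 := 01100010
step 2: 10010111
step 3: 01111000
step 4: 10000100
step 5: 11001111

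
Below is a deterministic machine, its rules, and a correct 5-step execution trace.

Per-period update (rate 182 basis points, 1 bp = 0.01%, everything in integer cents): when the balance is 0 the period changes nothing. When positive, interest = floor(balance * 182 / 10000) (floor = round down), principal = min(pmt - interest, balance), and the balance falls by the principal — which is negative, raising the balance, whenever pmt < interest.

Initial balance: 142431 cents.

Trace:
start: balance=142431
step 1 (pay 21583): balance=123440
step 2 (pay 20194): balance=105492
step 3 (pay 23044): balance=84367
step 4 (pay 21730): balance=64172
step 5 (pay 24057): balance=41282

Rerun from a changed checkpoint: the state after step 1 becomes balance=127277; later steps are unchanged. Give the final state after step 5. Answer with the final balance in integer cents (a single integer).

45407

state after step 1 := balance=127277
step 2 (pay 20194): balance=109399
step 3 (pay 23044): balance=88346
step 4 (pay 21730): balance=68223
step 5 (pay 24057): balance=45407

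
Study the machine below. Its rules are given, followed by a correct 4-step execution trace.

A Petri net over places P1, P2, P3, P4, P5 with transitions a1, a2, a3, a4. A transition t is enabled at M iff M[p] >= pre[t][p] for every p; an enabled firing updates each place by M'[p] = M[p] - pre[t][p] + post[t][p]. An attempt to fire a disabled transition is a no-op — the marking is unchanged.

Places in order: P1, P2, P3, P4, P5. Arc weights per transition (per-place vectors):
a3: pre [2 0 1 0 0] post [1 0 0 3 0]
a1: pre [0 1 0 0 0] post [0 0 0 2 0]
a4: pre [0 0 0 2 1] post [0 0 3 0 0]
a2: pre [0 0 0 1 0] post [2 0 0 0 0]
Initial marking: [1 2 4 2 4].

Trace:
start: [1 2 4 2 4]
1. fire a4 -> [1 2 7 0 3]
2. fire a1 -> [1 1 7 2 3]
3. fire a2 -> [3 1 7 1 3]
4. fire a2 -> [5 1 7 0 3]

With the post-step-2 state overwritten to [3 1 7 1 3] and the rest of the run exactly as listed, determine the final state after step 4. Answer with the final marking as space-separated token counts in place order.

5 1 7 0 3

state after step 2 := [3 1 7 1 3]
3. fire a2 -> [5 1 7 0 3]
4. fire a2 -> [5 1 7 0 3]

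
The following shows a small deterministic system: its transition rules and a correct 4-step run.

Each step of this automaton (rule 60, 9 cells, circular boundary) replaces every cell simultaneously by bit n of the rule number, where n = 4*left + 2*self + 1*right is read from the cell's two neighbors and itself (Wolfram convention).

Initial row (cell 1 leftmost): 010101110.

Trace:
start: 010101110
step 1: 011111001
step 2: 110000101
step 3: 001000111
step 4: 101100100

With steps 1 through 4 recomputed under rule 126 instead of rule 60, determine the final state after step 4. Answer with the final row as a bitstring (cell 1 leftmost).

(re-executing steps 1..4 under rule 126; state before step 1: 010101110)
step 1: 111111011
step 2: 000001110
step 3: 000011011
step 4: 100111111

100111111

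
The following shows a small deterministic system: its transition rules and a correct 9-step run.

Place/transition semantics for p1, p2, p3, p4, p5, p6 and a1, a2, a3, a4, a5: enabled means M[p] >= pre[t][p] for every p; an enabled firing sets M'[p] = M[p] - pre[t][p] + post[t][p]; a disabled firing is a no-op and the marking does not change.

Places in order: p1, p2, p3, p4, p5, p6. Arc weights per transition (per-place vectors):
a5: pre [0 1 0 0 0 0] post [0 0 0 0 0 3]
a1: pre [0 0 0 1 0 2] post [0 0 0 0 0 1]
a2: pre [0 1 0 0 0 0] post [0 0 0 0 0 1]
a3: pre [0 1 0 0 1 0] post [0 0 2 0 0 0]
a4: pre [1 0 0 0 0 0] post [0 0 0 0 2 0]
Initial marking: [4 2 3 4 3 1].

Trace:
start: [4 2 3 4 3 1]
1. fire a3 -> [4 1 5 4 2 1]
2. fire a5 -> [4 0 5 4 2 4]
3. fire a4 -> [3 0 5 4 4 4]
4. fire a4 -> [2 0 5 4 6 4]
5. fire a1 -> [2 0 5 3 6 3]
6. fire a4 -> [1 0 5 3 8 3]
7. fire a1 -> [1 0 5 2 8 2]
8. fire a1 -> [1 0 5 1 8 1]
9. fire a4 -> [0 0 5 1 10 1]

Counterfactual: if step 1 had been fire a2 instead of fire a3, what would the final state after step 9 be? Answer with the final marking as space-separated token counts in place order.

0 0 3 1 11 2

(re-executing from step 1 with the substitution; state before step 1: [4 2 3 4 3 1])
1. fire a2 -> [4 1 3 4 3 2]
2. fire a5 -> [4 0 3 4 3 5]
3. fire a4 -> [3 0 3 4 5 5]
4. fire a4 -> [2 0 3 4 7 5]
5. fire a1 -> [2 0 3 3 7 4]
6. fire a4 -> [1 0 3 3 9 4]
7. fire a1 -> [1 0 3 2 9 3]
8. fire a1 -> [1 0 3 1 9 2]
9. fire a4 -> [0 0 3 1 11 2]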